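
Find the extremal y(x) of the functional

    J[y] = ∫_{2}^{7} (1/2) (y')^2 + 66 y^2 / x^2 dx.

The Lagrangian is L = (1/2) (y')^2 + 66 y^2 / x^2.
Compute ∂L/∂y = 132y/x^2, ∂L/∂y' = y'.
The Euler-Lagrange equation d/dx(∂L/∂y') − ∂L/∂y = 0 reduces to
    y'' − 132/x^2 · y = 0  (x > 0).
Its general solution is
    y(x) = A x^12 + B x^(-11),
with A, B fixed by the endpoint conditions.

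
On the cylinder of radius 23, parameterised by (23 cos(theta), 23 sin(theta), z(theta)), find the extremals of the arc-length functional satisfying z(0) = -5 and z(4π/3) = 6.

Parameterise the cylinder of radius R = 23 as
    r(θ) = (23 cos θ, 23 sin θ, z(θ)).
The arc-length element is
    ds = sqrt(529 + (dz/dθ)^2) dθ,
so the Lagrangian is L = sqrt(529 + z'^2).
L depends on z' only, not on z or θ, so ∂L/∂z = 0 and
    ∂L/∂z' = z' / sqrt(529 + z'^2).
The Euler-Lagrange equation gives
    d/dθ( z' / sqrt(529 + z'^2) ) = 0,
so z' is constant. Integrating once:
    z(θ) = a θ + b,
a helix on the cylinder (a straight line when the cylinder is unrolled). The constants a, b are determined by the endpoint conditions.
With endpoint conditions z(0) = -5 and z(4π/3) = 6: from z(0) = b we get b = -5, and a·4π/3 + -5 = 6 gives a = 33/(4π), so
    z(θ) = (33/(4π)) θ − 5.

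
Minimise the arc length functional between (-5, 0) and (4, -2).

Arc-length functional: J[y] = ∫ sqrt(1 + (y')^2) dx.
Lagrangian L = sqrt(1 + (y')^2) has no explicit y dependence, so ∂L/∂y = 0 and the Euler-Lagrange equation gives
    d/dx( y' / sqrt(1 + (y')^2) ) = 0  ⇒  y' / sqrt(1 + (y')^2) = const.
Hence y' is constant, so y(x) is affine.
Fitting the endpoints (-5, 0) and (4, -2):
    slope m = ((-2) − 0) / (4 − (-5)) = -2/9,
    intercept c = 0 − m·(-5) = -10/9.
Extremal: y(x) = (-2/9) x - 10/9.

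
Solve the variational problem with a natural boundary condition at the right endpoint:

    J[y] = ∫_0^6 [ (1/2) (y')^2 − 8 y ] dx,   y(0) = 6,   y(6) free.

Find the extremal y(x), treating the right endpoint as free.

The Lagrangian L = (1/2) (y')^2 − 8 y gives
    ∂L/∂y = −8,   ∂L/∂y' = y'.
Euler-Lagrange: d/dx(y') − (−8) = 0, i.e. y'' + 8 = 0, so
    y(x) = −(8/2) x^2 + C1 x + C2.
Fixed left endpoint y(0) = 6 ⇒ C2 = 6.
The right endpoint x = 6 is free, so the natural (transversality) condition is ∂L/∂y' |_{x=6} = 0, i.e. y'(6) = 0.
Compute y'(x) = −8 x + C1, so y'(6) = −48 + C1 = 0 ⇒ C1 = 48.
Therefore the extremal is
    y(x) = −4 x^2 + 48 x + 6.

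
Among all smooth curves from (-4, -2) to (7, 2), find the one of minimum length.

Arc-length functional: J[y] = ∫ sqrt(1 + (y')^2) dx.
Lagrangian L = sqrt(1 + (y')^2) has no explicit y dependence, so ∂L/∂y = 0 and the Euler-Lagrange equation gives
    d/dx( y' / sqrt(1 + (y')^2) ) = 0  ⇒  y' / sqrt(1 + (y')^2) = const.
Hence y' is constant, so y(x) is affine.
Fitting the endpoints (-4, -2) and (7, 2):
    slope m = (2 − (-2)) / (7 − (-4)) = 4/11,
    intercept c = (-2) − m·(-4) = -6/11.
Extremal: y(x) = (4/11) x - 6/11.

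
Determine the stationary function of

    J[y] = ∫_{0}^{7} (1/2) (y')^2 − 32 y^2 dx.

The Lagrangian is L = (1/2) (y')^2 − 32 y^2.
Compute ∂L/∂y = -64y, ∂L/∂y' = y'.
The Euler-Lagrange equation d/dx(∂L/∂y') − ∂L/∂y = 0 reduces to
    y'' + 64 y = 0.
Its general solution is
    y(x) = A sin(8x) + B cos(8x),
with A, B fixed by the endpoint conditions.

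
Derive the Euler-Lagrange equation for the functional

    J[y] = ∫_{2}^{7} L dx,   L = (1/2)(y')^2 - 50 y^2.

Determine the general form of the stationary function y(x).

The Lagrangian is L = (1/2)(y')^2 - 50 y^2.
∂L/∂y = -100y.
∂L/∂y' = y'.
The Euler-Lagrange equation d/dx(∂L/∂y') − ∂L/∂y = 0 becomes:
    y'' + 100 y = 0
General solution: y(x) = A sin(10x) + B cos(10x), where A and B are arbitrary constants fixed by the endpoint conditions.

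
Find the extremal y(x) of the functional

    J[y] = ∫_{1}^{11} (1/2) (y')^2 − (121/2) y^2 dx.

The Lagrangian is L = (1/2) (y')^2 − (121/2) y^2.
Compute ∂L/∂y = -121y, ∂L/∂y' = y'.
The Euler-Lagrange equation d/dx(∂L/∂y') − ∂L/∂y = 0 reduces to
    y'' + 121 y = 0.
Its general solution is
    y(x) = A sin(11x) + B cos(11x),
with A, B fixed by the endpoint conditions.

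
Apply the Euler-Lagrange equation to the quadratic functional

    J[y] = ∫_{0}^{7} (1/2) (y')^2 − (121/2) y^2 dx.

The Lagrangian is L = (1/2) (y')^2 − (121/2) y^2.
Compute ∂L/∂y = -121y, ∂L/∂y' = y'.
The Euler-Lagrange equation d/dx(∂L/∂y') − ∂L/∂y = 0 reduces to
    y'' + 121 y = 0.
Its general solution is
    y(x) = A sin(11x) + B cos(11x),
with A, B fixed by the endpoint conditions.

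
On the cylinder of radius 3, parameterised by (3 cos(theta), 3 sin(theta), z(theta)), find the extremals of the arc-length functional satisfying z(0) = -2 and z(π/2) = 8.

Parameterise the cylinder of radius R = 3 as
    r(θ) = (3 cos θ, 3 sin θ, z(θ)).
The arc-length element is
    ds = sqrt(9 + (dz/dθ)^2) dθ,
so the Lagrangian is L = sqrt(9 + z'^2).
L depends on z' only, not on z or θ, so ∂L/∂z = 0 and
    ∂L/∂z' = z' / sqrt(9 + z'^2).
The Euler-Lagrange equation gives
    d/dθ( z' / sqrt(9 + z'^2) ) = 0,
so z' is constant. Integrating once:
    z(θ) = a θ + b,
a helix on the cylinder (a straight line when the cylinder is unrolled). The constants a, b are determined by the endpoint conditions.
With endpoint conditions z(0) = -2 and z(π/2) = 8: from z(0) = b we get b = -2, and a·π/2 + -2 = 8 gives a = 20/π, so
    z(θ) = (20/π) θ − 2.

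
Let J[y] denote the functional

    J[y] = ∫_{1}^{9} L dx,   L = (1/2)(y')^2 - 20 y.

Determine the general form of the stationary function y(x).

The Lagrangian is L = (1/2)(y')^2 - 20 y.
∂L/∂y = -20.
∂L/∂y' = y'.
The Euler-Lagrange equation d/dx(∂L/∂y') − ∂L/∂y = 0 becomes:
    y'' + 20 = 0
General solution: y(x) = -10 x^2 + A x + B, where A and B are arbitrary constants fixed by the endpoint conditions.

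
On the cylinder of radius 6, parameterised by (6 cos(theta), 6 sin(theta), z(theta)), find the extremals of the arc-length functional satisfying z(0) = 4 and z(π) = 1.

Parameterise the cylinder of radius R = 6 as
    r(θ) = (6 cos θ, 6 sin θ, z(θ)).
The arc-length element is
    ds = sqrt(36 + (dz/dθ)^2) dθ,
so the Lagrangian is L = sqrt(36 + z'^2).
L depends on z' only, not on z or θ, so ∂L/∂z = 0 and
    ∂L/∂z' = z' / sqrt(36 + z'^2).
The Euler-Lagrange equation gives
    d/dθ( z' / sqrt(36 + z'^2) ) = 0,
so z' is constant. Integrating once:
    z(θ) = a θ + b,
a helix on the cylinder (a straight line when the cylinder is unrolled). The constants a, b are determined by the endpoint conditions.
With endpoint conditions z(0) = 4 and z(π) = 1: from z(0) = b we get b = 4, and a·π + 4 = 1 gives a = -3/π, so
    z(θ) = (-3/π) θ + 4.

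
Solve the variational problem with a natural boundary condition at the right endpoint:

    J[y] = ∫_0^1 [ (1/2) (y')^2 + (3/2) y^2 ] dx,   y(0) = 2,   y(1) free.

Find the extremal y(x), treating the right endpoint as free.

The Lagrangian L = (1/2) (y')^2 + (3/2) y^2 gives
    ∂L/∂y = 3 y,   ∂L/∂y' = y'.
Euler-Lagrange: y'' − 3 y = 0.
With k = sqrt(3), the general solution is
    y(x) = A cosh(sqrt(3) x) + B sinh(sqrt(3) x).
Fixed left endpoint y(0) = 2 ⇒ A = 2.
The right endpoint x = 1 is free, so the natural (transversality) condition is ∂L/∂y' |_{x=1} = 0, i.e. y'(1) = 0.
Compute y'(x) = A k sinh(k x) + B k cosh(k x), so
    y'(1) = A k sinh(k·1) + B k cosh(k·1) = 0
    ⇒ B = −A tanh(k·1) = − 2 tanh(sqrt(3)·1).
Therefore the extremal is
    y(x) = 2 cosh(sqrt(3) x) − 2 tanh(sqrt(3)·1) sinh(sqrt(3) x).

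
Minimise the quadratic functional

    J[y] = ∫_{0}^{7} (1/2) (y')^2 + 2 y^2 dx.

The Lagrangian is L = (1/2) (y')^2 + 2 y^2.
Compute ∂L/∂y = 4y, ∂L/∂y' = y'.
The Euler-Lagrange equation d/dx(∂L/∂y') − ∂L/∂y = 0 reduces to
    y'' − 4 y = 0.
Its general solution is
    y(x) = A e^(2x) + B e^(−2x),
with A, B fixed by the endpoint conditions.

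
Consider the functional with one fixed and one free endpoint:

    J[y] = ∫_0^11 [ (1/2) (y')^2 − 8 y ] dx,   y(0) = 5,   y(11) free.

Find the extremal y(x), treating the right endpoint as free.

The Lagrangian L = (1/2) (y')^2 − 8 y gives
    ∂L/∂y = −8,   ∂L/∂y' = y'.
Euler-Lagrange: d/dx(y') − (−8) = 0, i.e. y'' + 8 = 0, so
    y(x) = −(8/2) x^2 + C1 x + C2.
Fixed left endpoint y(0) = 5 ⇒ C2 = 5.
The right endpoint x = 11 is free, so the natural (transversality) condition is ∂L/∂y' |_{x=11} = 0, i.e. y'(11) = 0.
Compute y'(x) = −8 x + C1, so y'(11) = −88 + C1 = 0 ⇒ C1 = 88.
Therefore the extremal is
    y(x) = −4 x^2 + 88 x + 5.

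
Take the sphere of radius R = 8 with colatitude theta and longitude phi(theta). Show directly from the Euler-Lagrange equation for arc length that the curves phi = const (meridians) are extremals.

On the sphere of radius R = 8 with spherical coordinates (θ, φ), the induced metric is
    ds^2 = 64(dθ^2 + sin^2(θ) dφ^2).
Using θ as the parameter, the arc-length functional becomes
    J[φ] = ∫ 8 sqrt(1 + sin^2(θ) (dφ/dθ)^2) dθ.
So L = 8 sqrt(1 + sin^2(θ) φ'^2). Compute
    ∂L/∂φ = 0  (L has no explicit φ dependence),
    ∂L/∂φ' = 8 sin^2(θ) φ' / sqrt(1 + sin^2(θ) φ'^2).
For the candidate φ(θ) = c (constant), φ' = 0, so ∂L/∂φ' evaluated along the candidate vanishes, and ∂L/∂φ is identically zero. Hence
    d/dθ(∂L/∂φ') − ∂L/∂φ = 0
is satisfied. Therefore meridians φ = const are extremals of arc length — they are geodesics on the sphere.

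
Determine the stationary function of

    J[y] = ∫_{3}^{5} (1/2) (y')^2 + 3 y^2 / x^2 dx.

The Lagrangian is L = (1/2) (y')^2 + 3 y^2 / x^2.
Compute ∂L/∂y = 6y/x^2, ∂L/∂y' = y'.
The Euler-Lagrange equation d/dx(∂L/∂y') − ∂L/∂y = 0 reduces to
    y'' − 6/x^2 · y = 0  (x > 0).
Its general solution is
    y(x) = A x^3 + B x^(-2),
with A, B fixed by the endpoint conditions.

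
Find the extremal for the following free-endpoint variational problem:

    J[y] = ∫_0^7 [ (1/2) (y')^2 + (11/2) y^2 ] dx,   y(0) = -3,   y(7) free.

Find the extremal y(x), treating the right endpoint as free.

The Lagrangian L = (1/2) (y')^2 + (11/2) y^2 gives
    ∂L/∂y = 11 y,   ∂L/∂y' = y'.
Euler-Lagrange: y'' − 11 y = 0.
With k = sqrt(11), the general solution is
    y(x) = A cosh(sqrt(11) x) + B sinh(sqrt(11) x).
Fixed left endpoint y(0) = -3 ⇒ A = -3.
The right endpoint x = 7 is free, so the natural (transversality) condition is ∂L/∂y' |_{x=7} = 0, i.e. y'(7) = 0.
Compute y'(x) = A k sinh(k x) + B k cosh(k x), so
    y'(7) = A k sinh(k·7) + B k cosh(k·7) = 0
    ⇒ B = −A tanh(k·7) = 3 tanh(sqrt(11)·7).
Therefore the extremal is
    y(x) = −3 cosh(sqrt(11) x) + 3 tanh(sqrt(11)·7) sinh(sqrt(11) x).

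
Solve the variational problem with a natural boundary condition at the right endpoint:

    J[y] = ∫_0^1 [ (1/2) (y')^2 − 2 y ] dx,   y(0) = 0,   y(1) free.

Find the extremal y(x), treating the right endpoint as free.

The Lagrangian L = (1/2) (y')^2 − 2 y gives
    ∂L/∂y = −2,   ∂L/∂y' = y'.
Euler-Lagrange: d/dx(y') − (−2) = 0, i.e. y'' + 2 = 0, so
    y(x) = −(2/2) x^2 + C1 x + C2.
Fixed left endpoint y(0) = 0 ⇒ C2 = 0.
The right endpoint x = 1 is free, so the natural (transversality) condition is ∂L/∂y' |_{x=1} = 0, i.e. y'(1) = 0.
Compute y'(x) = −2 x + C1, so y'(1) = −2 + C1 = 0 ⇒ C1 = 2.
Therefore the extremal is
    y(x) = −x^2 + 2 x.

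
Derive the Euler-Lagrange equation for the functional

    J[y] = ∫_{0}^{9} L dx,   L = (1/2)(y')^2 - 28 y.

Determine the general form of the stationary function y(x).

The Lagrangian is L = (1/2)(y')^2 - 28 y.
∂L/∂y = -28.
∂L/∂y' = y'.
The Euler-Lagrange equation d/dx(∂L/∂y') − ∂L/∂y = 0 becomes:
    y'' + 28 = 0
General solution: y(x) = -14 x^2 + A x + B, where A and B are arbitrary constants fixed by the endpoint conditions.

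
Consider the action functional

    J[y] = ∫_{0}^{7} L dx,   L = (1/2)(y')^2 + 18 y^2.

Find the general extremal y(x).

The Lagrangian is L = (1/2)(y')^2 + 18 y^2.
∂L/∂y = 36y.
∂L/∂y' = y'.
The Euler-Lagrange equation d/dx(∂L/∂y') − ∂L/∂y = 0 becomes:
    y'' - 36 y = 0
General solution: y(x) = A e^(6x) + B e^(-6x), where A and B are arbitrary constants fixed by the endpoint conditions.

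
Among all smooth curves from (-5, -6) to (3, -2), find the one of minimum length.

Arc-length functional: J[y] = ∫ sqrt(1 + (y')^2) dx.
Lagrangian L = sqrt(1 + (y')^2) has no explicit y dependence, so ∂L/∂y = 0 and the Euler-Lagrange equation gives
    d/dx( y' / sqrt(1 + (y')^2) ) = 0  ⇒  y' / sqrt(1 + (y')^2) = const.
Hence y' is constant, so y(x) is affine.
Fitting the endpoints (-5, -6) and (3, -2):
    slope m = ((-2) − (-6)) / (3 − (-5)) = 1/2,
    intercept c = (-6) − m·(-5) = -7/2.
Extremal: y(x) = (1/2) x - 7/2.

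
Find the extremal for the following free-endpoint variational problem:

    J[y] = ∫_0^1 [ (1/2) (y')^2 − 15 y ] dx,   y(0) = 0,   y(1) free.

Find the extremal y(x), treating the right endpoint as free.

The Lagrangian L = (1/2) (y')^2 − 15 y gives
    ∂L/∂y = −15,   ∂L/∂y' = y'.
Euler-Lagrange: d/dx(y') − (−15) = 0, i.e. y'' + 15 = 0, so
    y(x) = −(15/2) x^2 + C1 x + C2.
Fixed left endpoint y(0) = 0 ⇒ C2 = 0.
The right endpoint x = 1 is free, so the natural (transversality) condition is ∂L/∂y' |_{x=1} = 0, i.e. y'(1) = 0.
Compute y'(x) = −15 x + C1, so y'(1) = −15 + C1 = 0 ⇒ C1 = 15.
Therefore the extremal is
    y(x) = −(15/2) x^2 + 15 x.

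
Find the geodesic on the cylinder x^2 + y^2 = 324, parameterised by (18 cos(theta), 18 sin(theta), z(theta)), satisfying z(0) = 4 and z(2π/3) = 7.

Parameterise the cylinder of radius R = 18 as
    r(θ) = (18 cos θ, 18 sin θ, z(θ)).
The arc-length element is
    ds = sqrt(324 + (dz/dθ)^2) dθ,
so the Lagrangian is L = sqrt(324 + z'^2).
L depends on z' only, not on z or θ, so ∂L/∂z = 0 and
    ∂L/∂z' = z' / sqrt(324 + z'^2).
The Euler-Lagrange equation gives
    d/dθ( z' / sqrt(324 + z'^2) ) = 0,
so z' is constant. Integrating once:
    z(θ) = a θ + b,
a helix on the cylinder (a straight line when the cylinder is unrolled). The constants a, b are determined by the endpoint conditions.
With endpoint conditions z(0) = 4 and z(2π/3) = 7: from z(0) = b we get b = 4, and a·2π/3 + 4 = 7 gives a = 9/(2π), so
    z(θ) = (9/(2π)) θ + 4.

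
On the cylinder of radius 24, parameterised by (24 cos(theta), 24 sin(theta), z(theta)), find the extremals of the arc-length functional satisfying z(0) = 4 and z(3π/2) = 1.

Parameterise the cylinder of radius R = 24 as
    r(θ) = (24 cos θ, 24 sin θ, z(θ)).
The arc-length element is
    ds = sqrt(576 + (dz/dθ)^2) dθ,
so the Lagrangian is L = sqrt(576 + z'^2).
L depends on z' only, not on z or θ, so ∂L/∂z = 0 and
    ∂L/∂z' = z' / sqrt(576 + z'^2).
The Euler-Lagrange equation gives
    d/dθ( z' / sqrt(576 + z'^2) ) = 0,
so z' is constant. Integrating once:
    z(θ) = a θ + b,
a helix on the cylinder (a straight line when the cylinder is unrolled). The constants a, b are determined by the endpoint conditions.
With endpoint conditions z(0) = 4 and z(3π/2) = 1: from z(0) = b we get b = 4, and a·3π/2 + 4 = 1 gives a = -2/π, so
    z(θ) = (-2/π) θ + 4.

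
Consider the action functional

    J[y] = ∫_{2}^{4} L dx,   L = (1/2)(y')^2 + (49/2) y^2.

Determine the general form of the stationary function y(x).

The Lagrangian is L = (1/2)(y')^2 + (49/2) y^2.
∂L/∂y = 49y.
∂L/∂y' = y'.
The Euler-Lagrange equation d/dx(∂L/∂y') − ∂L/∂y = 0 becomes:
    y'' - 49 y = 0
General solution: y(x) = A e^(7x) + B e^(-7x), where A and B are arbitrary constants fixed by the endpoint conditions.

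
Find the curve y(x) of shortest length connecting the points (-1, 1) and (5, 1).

Arc-length functional: J[y] = ∫ sqrt(1 + (y')^2) dx.
Lagrangian L = sqrt(1 + (y')^2) has no explicit y dependence, so ∂L/∂y = 0 and the Euler-Lagrange equation gives
    d/dx( y' / sqrt(1 + (y')^2) ) = 0  ⇒  y' / sqrt(1 + (y')^2) = const.
Hence y' is constant, so y(x) is affine.
Fitting the endpoints (-1, 1) and (5, 1):
    slope m = (1 − 1) / (5 − (-1)) = 0,
    intercept c = 1 − m·(-1) = 1.
Extremal: y(x) = 1.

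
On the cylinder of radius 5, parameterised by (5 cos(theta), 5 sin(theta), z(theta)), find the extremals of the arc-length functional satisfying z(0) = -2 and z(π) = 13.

Parameterise the cylinder of radius R = 5 as
    r(θ) = (5 cos θ, 5 sin θ, z(θ)).
The arc-length element is
    ds = sqrt(25 + (dz/dθ)^2) dθ,
so the Lagrangian is L = sqrt(25 + z'^2).
L depends on z' only, not on z or θ, so ∂L/∂z = 0 and
    ∂L/∂z' = z' / sqrt(25 + z'^2).
The Euler-Lagrange equation gives
    d/dθ( z' / sqrt(25 + z'^2) ) = 0,
so z' is constant. Integrating once:
    z(θ) = a θ + b,
a helix on the cylinder (a straight line when the cylinder is unrolled). The constants a, b are determined by the endpoint conditions.
With endpoint conditions z(0) = -2 and z(π) = 13: from z(0) = b we get b = -2, and a·π + -2 = 13 gives a = 15/π, so
    z(θ) = (15/π) θ − 2.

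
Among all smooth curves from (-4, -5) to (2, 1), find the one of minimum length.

Arc-length functional: J[y] = ∫ sqrt(1 + (y')^2) dx.
Lagrangian L = sqrt(1 + (y')^2) has no explicit y dependence, so ∂L/∂y = 0 and the Euler-Lagrange equation gives
    d/dx( y' / sqrt(1 + (y')^2) ) = 0  ⇒  y' / sqrt(1 + (y')^2) = const.
Hence y' is constant, so y(x) is affine.
Fitting the endpoints (-4, -5) and (2, 1):
    slope m = (1 − (-5)) / (2 − (-4)) = 1,
    intercept c = (-5) − m·(-4) = -1.
Extremal: y(x) = x - 1.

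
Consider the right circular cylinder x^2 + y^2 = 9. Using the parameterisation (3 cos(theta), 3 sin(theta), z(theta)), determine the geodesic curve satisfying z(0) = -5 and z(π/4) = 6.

Parameterise the cylinder of radius R = 3 as
    r(θ) = (3 cos θ, 3 sin θ, z(θ)).
The arc-length element is
    ds = sqrt(9 + (dz/dθ)^2) dθ,
so the Lagrangian is L = sqrt(9 + z'^2).
L depends on z' only, not on z or θ, so ∂L/∂z = 0 and
    ∂L/∂z' = z' / sqrt(9 + z'^2).
The Euler-Lagrange equation gives
    d/dθ( z' / sqrt(9 + z'^2) ) = 0,
so z' is constant. Integrating once:
    z(θ) = a θ + b,
a helix on the cylinder (a straight line when the cylinder is unrolled). The constants a, b are determined by the endpoint conditions.
With endpoint conditions z(0) = -5 and z(π/4) = 6: from z(0) = b we get b = -5, and a·π/4 + -5 = 6 gives a = 44/π, so
    z(θ) = (44/π) θ − 5.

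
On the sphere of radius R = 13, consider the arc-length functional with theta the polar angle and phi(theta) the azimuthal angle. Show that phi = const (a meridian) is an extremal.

On the sphere of radius R = 13 with spherical coordinates (θ, φ), the induced metric is
    ds^2 = 169(dθ^2 + sin^2(θ) dφ^2).
Using θ as the parameter, the arc-length functional becomes
    J[φ] = ∫ 13 sqrt(1 + sin^2(θ) (dφ/dθ)^2) dθ.
So L = 13 sqrt(1 + sin^2(θ) φ'^2). Compute
    ∂L/∂φ = 0  (L has no explicit φ dependence),
    ∂L/∂φ' = 13 sin^2(θ) φ' / sqrt(1 + sin^2(θ) φ'^2).
For the candidate φ(θ) = c (constant), φ' = 0, so ∂L/∂φ' evaluated along the candidate vanishes, and ∂L/∂φ is identically zero. Hence
    d/dθ(∂L/∂φ') − ∂L/∂φ = 0
is satisfied. Therefore meridians φ = const are extremals of arc length — they are geodesics on the sphere.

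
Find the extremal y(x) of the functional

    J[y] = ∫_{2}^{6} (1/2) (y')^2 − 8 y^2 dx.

The Lagrangian is L = (1/2) (y')^2 − 8 y^2.
Compute ∂L/∂y = -16y, ∂L/∂y' = y'.
The Euler-Lagrange equation d/dx(∂L/∂y') − ∂L/∂y = 0 reduces to
    y'' + 16 y = 0.
Its general solution is
    y(x) = A sin(4x) + B cos(4x),
with A, B fixed by the endpoint conditions.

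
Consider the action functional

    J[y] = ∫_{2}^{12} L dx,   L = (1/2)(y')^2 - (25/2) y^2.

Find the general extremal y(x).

The Lagrangian is L = (1/2)(y')^2 - (25/2) y^2.
∂L/∂y = -25y.
∂L/∂y' = y'.
The Euler-Lagrange equation d/dx(∂L/∂y') − ∂L/∂y = 0 becomes:
    y'' + 25 y = 0
General solution: y(x) = A sin(5x) + B cos(5x), where A and B are arbitrary constants fixed by the endpoint conditions.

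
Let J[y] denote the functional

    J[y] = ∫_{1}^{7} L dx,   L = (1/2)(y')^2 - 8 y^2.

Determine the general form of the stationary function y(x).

The Lagrangian is L = (1/2)(y')^2 - 8 y^2.
∂L/∂y = -16y.
∂L/∂y' = y'.
The Euler-Lagrange equation d/dx(∂L/∂y') − ∂L/∂y = 0 becomes:
    y'' + 16 y = 0
General solution: y(x) = A sin(4x) + B cos(4x), where A and B are arbitrary constants fixed by the endpoint conditions.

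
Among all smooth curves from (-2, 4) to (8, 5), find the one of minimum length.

Arc-length functional: J[y] = ∫ sqrt(1 + (y')^2) dx.
Lagrangian L = sqrt(1 + (y')^2) has no explicit y dependence, so ∂L/∂y = 0 and the Euler-Lagrange equation gives
    d/dx( y' / sqrt(1 + (y')^2) ) = 0  ⇒  y' / sqrt(1 + (y')^2) = const.
Hence y' is constant, so y(x) is affine.
Fitting the endpoints (-2, 4) and (8, 5):
    slope m = (5 − 4) / (8 − (-2)) = 1/10,
    intercept c = 4 − m·(-2) = 21/5.
Extremal: y(x) = (1/10) x + 21/5.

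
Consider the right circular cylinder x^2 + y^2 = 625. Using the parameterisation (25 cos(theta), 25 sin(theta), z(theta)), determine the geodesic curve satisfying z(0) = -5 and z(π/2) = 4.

Parameterise the cylinder of radius R = 25 as
    r(θ) = (25 cos θ, 25 sin θ, z(θ)).
The arc-length element is
    ds = sqrt(625 + (dz/dθ)^2) dθ,
so the Lagrangian is L = sqrt(625 + z'^2).
L depends on z' only, not on z or θ, so ∂L/∂z = 0 and
    ∂L/∂z' = z' / sqrt(625 + z'^2).
The Euler-Lagrange equation gives
    d/dθ( z' / sqrt(625 + z'^2) ) = 0,
so z' is constant. Integrating once:
    z(θ) = a θ + b,
a helix on the cylinder (a straight line when the cylinder is unrolled). The constants a, b are determined by the endpoint conditions.
With endpoint conditions z(0) = -5 and z(π/2) = 4: from z(0) = b we get b = -5, and a·π/2 + -5 = 4 gives a = 18/π, so
    z(θ) = (18/π) θ − 5.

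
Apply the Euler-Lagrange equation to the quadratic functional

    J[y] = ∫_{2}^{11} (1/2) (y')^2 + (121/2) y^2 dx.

The Lagrangian is L = (1/2) (y')^2 + (121/2) y^2.
Compute ∂L/∂y = 121y, ∂L/∂y' = y'.
The Euler-Lagrange equation d/dx(∂L/∂y') − ∂L/∂y = 0 reduces to
    y'' − 121 y = 0.
Its general solution is
    y(x) = A e^(11x) + B e^(−11x),
with A, B fixed by the endpoint conditions.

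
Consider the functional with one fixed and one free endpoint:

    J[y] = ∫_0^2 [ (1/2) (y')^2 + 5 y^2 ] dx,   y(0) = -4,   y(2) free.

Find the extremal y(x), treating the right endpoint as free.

The Lagrangian L = (1/2) (y')^2 + 5 y^2 gives
    ∂L/∂y = 10 y,   ∂L/∂y' = y'.
Euler-Lagrange: y'' − 10 y = 0.
With k = sqrt(10), the general solution is
    y(x) = A cosh(sqrt(10) x) + B sinh(sqrt(10) x).
Fixed left endpoint y(0) = -4 ⇒ A = -4.
The right endpoint x = 2 is free, so the natural (transversality) condition is ∂L/∂y' |_{x=2} = 0, i.e. y'(2) = 0.
Compute y'(x) = A k sinh(k x) + B k cosh(k x), so
    y'(2) = A k sinh(k·2) + B k cosh(k·2) = 0
    ⇒ B = −A tanh(k·2) = 4 tanh(sqrt(10)·2).
Therefore the extremal is
    y(x) = −4 cosh(sqrt(10) x) + 4 tanh(sqrt(10)·2) sinh(sqrt(10) x).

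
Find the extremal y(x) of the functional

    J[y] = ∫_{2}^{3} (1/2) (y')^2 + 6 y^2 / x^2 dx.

The Lagrangian is L = (1/2) (y')^2 + 6 y^2 / x^2.
Compute ∂L/∂y = 12y/x^2, ∂L/∂y' = y'.
The Euler-Lagrange equation d/dx(∂L/∂y') − ∂L/∂y = 0 reduces to
    y'' − 12/x^2 · y = 0  (x > 0).
Its general solution is
    y(x) = A x^4 + B x^(-3),
with A, B fixed by the endpoint conditions.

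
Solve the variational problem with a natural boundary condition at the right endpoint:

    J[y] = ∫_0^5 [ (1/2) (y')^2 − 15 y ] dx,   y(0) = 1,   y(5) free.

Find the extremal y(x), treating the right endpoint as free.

The Lagrangian L = (1/2) (y')^2 − 15 y gives
    ∂L/∂y = −15,   ∂L/∂y' = y'.
Euler-Lagrange: d/dx(y') − (−15) = 0, i.e. y'' + 15 = 0, so
    y(x) = −(15/2) x^2 + C1 x + C2.
Fixed left endpoint y(0) = 1 ⇒ C2 = 1.
The right endpoint x = 5 is free, so the natural (transversality) condition is ∂L/∂y' |_{x=5} = 0, i.e. y'(5) = 0.
Compute y'(x) = −15 x + C1, so y'(5) = −75 + C1 = 0 ⇒ C1 = 75.
Therefore the extremal is
    y(x) = −(15/2) x^2 + 75 x + 1.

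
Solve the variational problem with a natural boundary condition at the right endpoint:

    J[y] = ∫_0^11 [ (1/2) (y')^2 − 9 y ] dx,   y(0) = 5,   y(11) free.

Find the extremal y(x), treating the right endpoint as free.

The Lagrangian L = (1/2) (y')^2 − 9 y gives
    ∂L/∂y = −9,   ∂L/∂y' = y'.
Euler-Lagrange: d/dx(y') − (−9) = 0, i.e. y'' + 9 = 0, so
    y(x) = −(9/2) x^2 + C1 x + C2.
Fixed left endpoint y(0) = 5 ⇒ C2 = 5.
The right endpoint x = 11 is free, so the natural (transversality) condition is ∂L/∂y' |_{x=11} = 0, i.e. y'(11) = 0.
Compute y'(x) = −9 x + C1, so y'(11) = −99 + C1 = 0 ⇒ C1 = 99.
Therefore the extremal is
    y(x) = −(9/2) x^2 + 99 x + 5.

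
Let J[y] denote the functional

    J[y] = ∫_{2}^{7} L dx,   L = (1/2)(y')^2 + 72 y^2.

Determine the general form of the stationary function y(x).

The Lagrangian is L = (1/2)(y')^2 + 72 y^2.
∂L/∂y = 144y.
∂L/∂y' = y'.
The Euler-Lagrange equation d/dx(∂L/∂y') − ∂L/∂y = 0 becomes:
    y'' - 144 y = 0
General solution: y(x) = A e^(12x) + B e^(-12x), where A and B are arbitrary constants fixed by the endpoint conditions.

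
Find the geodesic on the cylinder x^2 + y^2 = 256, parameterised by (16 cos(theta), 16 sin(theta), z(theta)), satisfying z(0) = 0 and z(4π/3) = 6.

Parameterise the cylinder of radius R = 16 as
    r(θ) = (16 cos θ, 16 sin θ, z(θ)).
The arc-length element is
    ds = sqrt(256 + (dz/dθ)^2) dθ,
so the Lagrangian is L = sqrt(256 + z'^2).
L depends on z' only, not on z or θ, so ∂L/∂z = 0 and
    ∂L/∂z' = z' / sqrt(256 + z'^2).
The Euler-Lagrange equation gives
    d/dθ( z' / sqrt(256 + z'^2) ) = 0,
so z' is constant. Integrating once:
    z(θ) = a θ + b,
a helix on the cylinder (a straight line when the cylinder is unrolled). The constants a, b are determined by the endpoint conditions.
With endpoint conditions z(0) = 0 and z(4π/3) = 6: from z(0) = b we get b = 0, and a·4π/3 + 0 = 6 gives a = 9/(2π), so
    z(θ) = (9/(2π)) θ.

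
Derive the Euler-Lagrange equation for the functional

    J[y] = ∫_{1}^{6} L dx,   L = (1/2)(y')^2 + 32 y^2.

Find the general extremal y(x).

The Lagrangian is L = (1/2)(y')^2 + 32 y^2.
∂L/∂y = 64y.
∂L/∂y' = y'.
The Euler-Lagrange equation d/dx(∂L/∂y') − ∂L/∂y = 0 becomes:
    y'' - 64 y = 0
General solution: y(x) = A e^(8x) + B e^(-8x), where A and B are arbitrary constants fixed by the endpoint conditions.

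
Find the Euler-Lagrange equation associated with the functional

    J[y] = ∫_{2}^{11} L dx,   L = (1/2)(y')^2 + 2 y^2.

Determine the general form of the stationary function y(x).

The Lagrangian is L = (1/2)(y')^2 + 2 y^2.
∂L/∂y = 4y.
∂L/∂y' = y'.
The Euler-Lagrange equation d/dx(∂L/∂y') − ∂L/∂y = 0 becomes:
    y'' - 4 y = 0
General solution: y(x) = A e^(2x) + B e^(-2x), where A and B are arbitrary constants fixed by the endpoint conditions.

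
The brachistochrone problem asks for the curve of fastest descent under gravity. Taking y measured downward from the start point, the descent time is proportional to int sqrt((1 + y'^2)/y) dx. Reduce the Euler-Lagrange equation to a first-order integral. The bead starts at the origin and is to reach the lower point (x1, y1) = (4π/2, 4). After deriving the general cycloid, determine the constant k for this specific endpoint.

The Lagrangian L = sqrt((1 + y'^2) / y) has no explicit x dependence, so the Beltrami identity applies:
    L − y' ∂L/∂y' = C.
Compute ∂L/∂y' = y' / sqrt(y (1 + y'^2)).
Substitute:
    sqrt((1 + y'^2)/y) − y'·y' / sqrt(y (1 + y'^2))
    = (1 + y'^2) / sqrt(y (1 + y'^2)) − y'^2 / sqrt(y (1 + y'^2))
    = 1 / sqrt(y (1 + y'^2)) = C.
Squaring and rearranging gives the first integral
    y (1 + y'^2) = 1/C^2 =: k   (constant).
Solving this first-order ODE by the substitution
    y = (k/2)(1 − cos θ)
yields the cycloid parameterisation
    x(θ) = (k/2)(θ − sin θ),   y(θ) = (k/2)(1 − cos θ).
The constant k is fixed by the endpoint condition.
Now fit the given lower endpoint (x1, y1) = (4π/2, 4). At the bottom of the first arch (θ = π), the parametric equations give
    y(π) = (k/2)(1 − cos π) = k,
    x(π) = (k/2)(π − sin π) = kπ/2.
Matching y(π) = 4 gives k = 4, consistent with x(π) = 4π/2. Therefore the specific cycloid is
    x(θ) = (4/2)(θ − sin θ),   y(θ) = (4/2)(1 − cos θ).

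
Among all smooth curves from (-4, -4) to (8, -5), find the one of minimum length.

Arc-length functional: J[y] = ∫ sqrt(1 + (y')^2) dx.
Lagrangian L = sqrt(1 + (y')^2) has no explicit y dependence, so ∂L/∂y = 0 and the Euler-Lagrange equation gives
    d/dx( y' / sqrt(1 + (y')^2) ) = 0  ⇒  y' / sqrt(1 + (y')^2) = const.
Hence y' is constant, so y(x) is affine.
Fitting the endpoints (-4, -4) and (8, -5):
    slope m = ((-5) − (-4)) / (8 − (-4)) = -1/12,
    intercept c = (-4) − m·(-4) = -13/3.
Extremal: y(x) = (-1/12) x - 13/3.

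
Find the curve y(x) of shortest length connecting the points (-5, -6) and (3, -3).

Arc-length functional: J[y] = ∫ sqrt(1 + (y')^2) dx.
Lagrangian L = sqrt(1 + (y')^2) has no explicit y dependence, so ∂L/∂y = 0 and the Euler-Lagrange equation gives
    d/dx( y' / sqrt(1 + (y')^2) ) = 0  ⇒  y' / sqrt(1 + (y')^2) = const.
Hence y' is constant, so y(x) is affine.
Fitting the endpoints (-5, -6) and (3, -3):
    slope m = ((-3) − (-6)) / (3 − (-5)) = 3/8,
    intercept c = (-6) − m·(-5) = -33/8.
Extremal: y(x) = (3/8) x - 33/8.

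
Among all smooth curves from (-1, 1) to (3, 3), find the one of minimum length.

Arc-length functional: J[y] = ∫ sqrt(1 + (y')^2) dx.
Lagrangian L = sqrt(1 + (y')^2) has no explicit y dependence, so ∂L/∂y = 0 and the Euler-Lagrange equation gives
    d/dx( y' / sqrt(1 + (y')^2) ) = 0  ⇒  y' / sqrt(1 + (y')^2) = const.
Hence y' is constant, so y(x) is affine.
Fitting the endpoints (-1, 1) and (3, 3):
    slope m = (3 − 1) / (3 − (-1)) = 1/2,
    intercept c = 1 − m·(-1) = 3/2.
Extremal: y(x) = (1/2) x + 3/2.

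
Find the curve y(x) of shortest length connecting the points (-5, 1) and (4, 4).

Arc-length functional: J[y] = ∫ sqrt(1 + (y')^2) dx.
Lagrangian L = sqrt(1 + (y')^2) has no explicit y dependence, so ∂L/∂y = 0 and the Euler-Lagrange equation gives
    d/dx( y' / sqrt(1 + (y')^2) ) = 0  ⇒  y' / sqrt(1 + (y')^2) = const.
Hence y' is constant, so y(x) is affine.
Fitting the endpoints (-5, 1) and (4, 4):
    slope m = (4 − 1) / (4 − (-5)) = 1/3,
    intercept c = 1 − m·(-5) = 8/3.
Extremal: y(x) = (1/3) x + 8/3.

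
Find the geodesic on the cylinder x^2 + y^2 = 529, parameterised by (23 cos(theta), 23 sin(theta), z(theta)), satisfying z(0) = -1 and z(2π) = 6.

Parameterise the cylinder of radius R = 23 as
    r(θ) = (23 cos θ, 23 sin θ, z(θ)).
The arc-length element is
    ds = sqrt(529 + (dz/dθ)^2) dθ,
so the Lagrangian is L = sqrt(529 + z'^2).
L depends on z' only, not on z or θ, so ∂L/∂z = 0 and
    ∂L/∂z' = z' / sqrt(529 + z'^2).
The Euler-Lagrange equation gives
    d/dθ( z' / sqrt(529 + z'^2) ) = 0,
so z' is constant. Integrating once:
    z(θ) = a θ + b,
a helix on the cylinder (a straight line when the cylinder is unrolled). The constants a, b are determined by the endpoint conditions.
With endpoint conditions z(0) = -1 and z(2π) = 6: from z(0) = b we get b = -1, and a·2π + -1 = 6 gives a = 7/(2π), so
    z(θ) = (7/(2π)) θ − 1.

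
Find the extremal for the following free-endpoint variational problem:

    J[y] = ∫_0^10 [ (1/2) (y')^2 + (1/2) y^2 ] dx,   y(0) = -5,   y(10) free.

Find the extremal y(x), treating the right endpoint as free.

The Lagrangian L = (1/2) (y')^2 + (1/2) y^2 gives
    ∂L/∂y = 1 y,   ∂L/∂y' = y'.
Euler-Lagrange: y'' − y = 0.
With k = 1, the general solution is
    y(x) = A cosh(x) + B sinh(x).
Fixed left endpoint y(0) = -5 ⇒ A = -5.
The right endpoint x = 10 is free, so the natural (transversality) condition is ∂L/∂y' |_{x=10} = 0, i.e. y'(10) = 0.
Compute y'(x) = A k sinh(k x) + B k cosh(k x), so
    y'(10) = A k sinh(k·10) + B k cosh(k·10) = 0
    ⇒ B = −A tanh(k·10) = 5 tanh(1·10).
Therefore the extremal is
    y(x) = −5 cosh(1 x) + 5 tanh(1·10) sinh(1 x).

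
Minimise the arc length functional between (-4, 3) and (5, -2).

Arc-length functional: J[y] = ∫ sqrt(1 + (y')^2) dx.
Lagrangian L = sqrt(1 + (y')^2) has no explicit y dependence, so ∂L/∂y = 0 and the Euler-Lagrange equation gives
    d/dx( y' / sqrt(1 + (y')^2) ) = 0  ⇒  y' / sqrt(1 + (y')^2) = const.
Hence y' is constant, so y(x) is affine.
Fitting the endpoints (-4, 3) and (5, -2):
    slope m = ((-2) − 3) / (5 − (-4)) = -5/9,
    intercept c = 3 − m·(-4) = 7/9.
Extremal: y(x) = (-5/9) x + 7/9.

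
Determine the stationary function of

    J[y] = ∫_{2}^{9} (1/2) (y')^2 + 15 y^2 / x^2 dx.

The Lagrangian is L = (1/2) (y')^2 + 15 y^2 / x^2.
Compute ∂L/∂y = 30y/x^2, ∂L/∂y' = y'.
The Euler-Lagrange equation d/dx(∂L/∂y') − ∂L/∂y = 0 reduces to
    y'' − 30/x^2 · y = 0  (x > 0).
Its general solution is
    y(x) = A x^6 + B x^(-5),
with A, B fixed by the endpoint conditions.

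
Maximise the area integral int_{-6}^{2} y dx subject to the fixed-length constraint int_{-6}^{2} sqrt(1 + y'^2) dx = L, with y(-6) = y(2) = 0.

Set up the augmented Lagrangian using a multiplier λ for the length constraint:
    F(y, y') = y − λ sqrt(1 + y'^2).
F has no explicit x dependence, so the Beltrami identity yields a first integral
    F − y' ∂F/∂y' = C.
Compute ∂F/∂y' = −λ y' / sqrt(1 + y'^2). Then
    y − λ sqrt(1 + y'^2) + λ y'^2 / sqrt(1 + y'^2) = C
    ⇒  y − λ / sqrt(1 + y'^2) = C.
Solving for y' and integrating gives
    (x − a)^2 + (y − b)^2 = λ^2,
a circular arc of radius λ. The constants a, b are determined by the endpoint conditions y(-6) = y(2) = 0, and λ is fixed implicitly by the length constraint
    ∫_{-6}^{2} sqrt(1 + y'^2) dx = L.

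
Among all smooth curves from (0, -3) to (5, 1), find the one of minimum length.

Arc-length functional: J[y] = ∫ sqrt(1 + (y')^2) dx.
Lagrangian L = sqrt(1 + (y')^2) has no explicit y dependence, so ∂L/∂y = 0 and the Euler-Lagrange equation gives
    d/dx( y' / sqrt(1 + (y')^2) ) = 0  ⇒  y' / sqrt(1 + (y')^2) = const.
Hence y' is constant, so y(x) is affine.
Fitting the endpoints (0, -3) and (5, 1):
    slope m = (1 − (-3)) / (5 − 0) = 4/5,
    intercept c = (-3) − m·0 = -3.
Extremal: y(x) = (4/5) x - 3.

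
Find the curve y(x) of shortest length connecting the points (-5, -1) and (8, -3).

Arc-length functional: J[y] = ∫ sqrt(1 + (y')^2) dx.
Lagrangian L = sqrt(1 + (y')^2) has no explicit y dependence, so ∂L/∂y = 0 and the Euler-Lagrange equation gives
    d/dx( y' / sqrt(1 + (y')^2) ) = 0  ⇒  y' / sqrt(1 + (y')^2) = const.
Hence y' is constant, so y(x) is affine.
Fitting the endpoints (-5, -1) and (8, -3):
    slope m = ((-3) − (-1)) / (8 − (-5)) = -2/13,
    intercept c = (-1) − m·(-5) = -23/13.
Extremal: y(x) = (-2/13) x - 23/13.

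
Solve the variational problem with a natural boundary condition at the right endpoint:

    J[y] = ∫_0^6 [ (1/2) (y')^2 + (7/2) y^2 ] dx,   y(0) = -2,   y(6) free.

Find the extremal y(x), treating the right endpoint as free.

The Lagrangian L = (1/2) (y')^2 + (7/2) y^2 gives
    ∂L/∂y = 7 y,   ∂L/∂y' = y'.
Euler-Lagrange: y'' − 7 y = 0.
With k = sqrt(7), the general solution is
    y(x) = A cosh(sqrt(7) x) + B sinh(sqrt(7) x).
Fixed left endpoint y(0) = -2 ⇒ A = -2.
The right endpoint x = 6 is free, so the natural (transversality) condition is ∂L/∂y' |_{x=6} = 0, i.e. y'(6) = 0.
Compute y'(x) = A k sinh(k x) + B k cosh(k x), so
    y'(6) = A k sinh(k·6) + B k cosh(k·6) = 0
    ⇒ B = −A tanh(k·6) = 2 tanh(sqrt(7)·6).
Therefore the extremal is
    y(x) = −2 cosh(sqrt(7) x) + 2 tanh(sqrt(7)·6) sinh(sqrt(7) x).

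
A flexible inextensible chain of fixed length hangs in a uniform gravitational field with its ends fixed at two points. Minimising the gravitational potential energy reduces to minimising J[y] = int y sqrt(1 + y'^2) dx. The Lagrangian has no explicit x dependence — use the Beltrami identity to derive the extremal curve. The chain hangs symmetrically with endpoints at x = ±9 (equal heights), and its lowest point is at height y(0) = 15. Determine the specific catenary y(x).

The Lagrangian L(y, y') = y sqrt(1 + y'^2) has no explicit x dependence, so the Beltrami identity applies:
    L − y' ∂L/∂y' = C.
Compute ∂L/∂y' = y · y' / sqrt(1 + y'^2). Then
    L − y' ∂L/∂y'
    = y sqrt(1 + y'^2) − y · y'^2 / sqrt(1 + y'^2)
    = y (1 + y'^2 − y'^2) / sqrt(1 + y'^2)
    = y / sqrt(1 + y'^2) = C.
Squaring gives y^2 = C^2 (1 + y'^2), i.e.
    y'^2 = y^2 / C^2 − 1.
Separating variables,
    dy / sqrt(y^2 − C^2) = dx / C,
and integrating gives arccosh(y / C) = (x − a)/C, so
    y(x) = C cosh((x − a)/C),
the catenary. The constants C and a are fixed by the two endpoint conditions (and, for the hanging-chain problem, the length constraint selects C).
Now fit the given data. The endpoints x = ±9 are symmetric at equal height, so the catenary is even about its minimum: a = 0 and y(x) = C cosh(x/C). The lowest point is y(0) = C cosh(0) = C, and we are told y(0) = 15, so C = 15. Therefore
    y(x) = 15 cosh(x/15),
and at the endpoints
    y(±9) = 15 cosh(9/15).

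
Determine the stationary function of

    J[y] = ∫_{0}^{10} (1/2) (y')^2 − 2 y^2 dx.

The Lagrangian is L = (1/2) (y')^2 − 2 y^2.
Compute ∂L/∂y = -4y, ∂L/∂y' = y'.
The Euler-Lagrange equation d/dx(∂L/∂y') − ∂L/∂y = 0 reduces to
    y'' + 4 y = 0.
Its general solution is
    y(x) = A sin(2x) + B cos(2x),
with A, B fixed by the endpoint conditions.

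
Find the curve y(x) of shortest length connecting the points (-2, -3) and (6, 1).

Arc-length functional: J[y] = ∫ sqrt(1 + (y')^2) dx.
Lagrangian L = sqrt(1 + (y')^2) has no explicit y dependence, so ∂L/∂y = 0 and the Euler-Lagrange equation gives
    d/dx( y' / sqrt(1 + (y')^2) ) = 0  ⇒  y' / sqrt(1 + (y')^2) = const.
Hence y' is constant, so y(x) is affine.
Fitting the endpoints (-2, -3) and (6, 1):
    slope m = (1 − (-3)) / (6 − (-2)) = 1/2,
    intercept c = (-3) − m·(-2) = -2.
Extremal: y(x) = (1/2) x - 2.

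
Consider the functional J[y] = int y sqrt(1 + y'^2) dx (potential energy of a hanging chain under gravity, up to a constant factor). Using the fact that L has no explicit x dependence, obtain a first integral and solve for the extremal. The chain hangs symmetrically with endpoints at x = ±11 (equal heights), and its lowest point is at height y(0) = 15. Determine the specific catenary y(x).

The Lagrangian L(y, y') = y sqrt(1 + y'^2) has no explicit x dependence, so the Beltrami identity applies:
    L − y' ∂L/∂y' = C.
Compute ∂L/∂y' = y · y' / sqrt(1 + y'^2). Then
    L − y' ∂L/∂y'
    = y sqrt(1 + y'^2) − y · y'^2 / sqrt(1 + y'^2)
    = y (1 + y'^2 − y'^2) / sqrt(1 + y'^2)
    = y / sqrt(1 + y'^2) = C.
Squaring gives y^2 = C^2 (1 + y'^2), i.e.
    y'^2 = y^2 / C^2 − 1.
Separating variables,
    dy / sqrt(y^2 − C^2) = dx / C,
and integrating gives arccosh(y / C) = (x − a)/C, so
    y(x) = C cosh((x − a)/C),
the catenary. The constants C and a are fixed by the two endpoint conditions (and, for the hanging-chain problem, the length constraint selects C).
Now fit the given data. The endpoints x = ±11 are symmetric at equal height, so the catenary is even about its minimum: a = 0 and y(x) = C cosh(x/C). The lowest point is y(0) = C cosh(0) = C, and we are told y(0) = 15, so C = 15. Therefore
    y(x) = 15 cosh(x/15),
and at the endpoints
    y(±11) = 15 cosh(11/15).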